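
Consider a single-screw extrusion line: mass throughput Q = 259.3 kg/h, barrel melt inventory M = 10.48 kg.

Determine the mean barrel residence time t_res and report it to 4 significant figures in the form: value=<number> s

value=145.5 s

Convert throughput: Q = 259.3 kg/h = 259.3/3600 = 0.0720278 kg/s
Mean residence time: t_res = M/Q_s = 10.48 kg / 0.0720278 kg/s = 145.499 s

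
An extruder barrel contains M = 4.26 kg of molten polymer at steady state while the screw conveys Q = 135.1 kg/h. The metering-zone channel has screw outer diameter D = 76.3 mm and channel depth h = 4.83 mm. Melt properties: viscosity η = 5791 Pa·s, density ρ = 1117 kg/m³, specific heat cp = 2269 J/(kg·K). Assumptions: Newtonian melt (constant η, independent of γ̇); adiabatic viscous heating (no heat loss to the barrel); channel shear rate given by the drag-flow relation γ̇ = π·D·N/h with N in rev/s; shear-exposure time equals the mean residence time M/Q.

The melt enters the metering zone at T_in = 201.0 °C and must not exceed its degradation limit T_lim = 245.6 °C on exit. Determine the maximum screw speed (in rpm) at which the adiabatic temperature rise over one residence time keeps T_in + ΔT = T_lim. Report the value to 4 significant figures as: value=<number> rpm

Convert throughput: Q = 135.1 kg/h = 135.1/3600 = 0.0375278 kg/s
Mean residence time: t_res = M/Q_s = 4.26 kg / 0.0375278 kg/s = 113.516 s
D = 76.3 mm = 0.0763 m;  h = 4.83 mm = 0.00483 m
ΔT_a = T_lim − T_in = 245.6 °C − 201.0 °C = 44.6 K
γ̇_max² = ΔT_a·ρ·cp/(η·t_res) = 44.6·1117·2269/(5791·113.516) = 171.954 s⁻²
Take the square root: γ̇_max = √(171.954) = 13.1131 s⁻¹
Solve γ̇ = πDN/h for N: N_max = γ̇_max·h/(π·D) = 13.1131 × 0.00483 / (π × 0.0763) = 0.264228 rev/s = 15.8537 rpm

value=15.85 rpm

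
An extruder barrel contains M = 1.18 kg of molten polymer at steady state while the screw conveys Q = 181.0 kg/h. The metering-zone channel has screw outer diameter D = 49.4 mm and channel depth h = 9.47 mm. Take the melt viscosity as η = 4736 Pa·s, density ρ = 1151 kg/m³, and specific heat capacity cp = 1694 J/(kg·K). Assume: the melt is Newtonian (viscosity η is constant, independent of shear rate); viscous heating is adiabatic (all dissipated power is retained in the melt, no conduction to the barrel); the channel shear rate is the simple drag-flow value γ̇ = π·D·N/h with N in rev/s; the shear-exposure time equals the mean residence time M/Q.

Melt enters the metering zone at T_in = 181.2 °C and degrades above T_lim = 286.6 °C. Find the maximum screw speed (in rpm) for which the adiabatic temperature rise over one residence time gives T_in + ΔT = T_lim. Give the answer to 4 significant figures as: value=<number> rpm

value=157.4 rpm

Throughput in SI: Q_s = 181.0 kg/h ÷ 3600 s/h = 0.0502778 kg/s
t_res = M / Q_s = 1.18 ÷ 0.0502778 = 23.4696 s
Geometry in SI: D = 49.4 mm → 0.0494 m, h = 9.47 mm → 0.00947 m
ΔT_a = T_lim − T_in = 286.6 − 181.2 = 105.4 K
γ̇_max² = ΔT_a·ρ·cp / (η·t_res) = [105.4 × 1151 × 1694] / [4736 × 23.4696] = 1848.89 s⁻²
γ̇_max = sqrt(1848.89) = 42.9988 s⁻¹
N_max = γ̇_max·h / (π·D) = 42.9988 · 0.00947 / (π · 0.0494) = 2.62379 rev/s = 157.427 rpm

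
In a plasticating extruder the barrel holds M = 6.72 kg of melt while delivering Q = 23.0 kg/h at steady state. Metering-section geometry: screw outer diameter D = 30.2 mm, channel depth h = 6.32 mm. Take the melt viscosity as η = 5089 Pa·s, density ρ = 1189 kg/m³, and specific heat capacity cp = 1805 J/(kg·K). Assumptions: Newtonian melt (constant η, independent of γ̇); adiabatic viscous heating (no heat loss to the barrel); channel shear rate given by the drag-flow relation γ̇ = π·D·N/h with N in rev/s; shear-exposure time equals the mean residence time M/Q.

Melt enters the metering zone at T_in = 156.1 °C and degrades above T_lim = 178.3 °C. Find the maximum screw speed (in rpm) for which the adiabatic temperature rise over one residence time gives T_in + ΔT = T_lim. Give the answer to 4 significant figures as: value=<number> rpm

value=11.92 rpm

Throughput in SI: Q_s = 23.0 kg/h ÷ 3600 s/h = 0.00638889 kg/s
t_res = M / Q_s = 6.72 ÷ 0.00638889 = 1051.83 s
D = 30.2 mm = 0.0302 m;  h = 6.32 mm = 0.00632 m
ΔT_a = T_lim − T_in = 178.3 °C − 156.1 °C = 22.2 K
γ̇_max² = ΔT_a·ρ·cp/(η·t_res) = 22.2·1189·1805/(5089·1051.83) = 8.90094 s⁻²
γ̇_max = sqrt(8.90094) = 2.98344 s⁻¹
Solve γ̇ = πDN/h for N: N_max = γ̇_max·h/(π·D) = 2.98344 × 0.00632 / (π × 0.0302) = 0.198737 rev/s = 11.9242 rpm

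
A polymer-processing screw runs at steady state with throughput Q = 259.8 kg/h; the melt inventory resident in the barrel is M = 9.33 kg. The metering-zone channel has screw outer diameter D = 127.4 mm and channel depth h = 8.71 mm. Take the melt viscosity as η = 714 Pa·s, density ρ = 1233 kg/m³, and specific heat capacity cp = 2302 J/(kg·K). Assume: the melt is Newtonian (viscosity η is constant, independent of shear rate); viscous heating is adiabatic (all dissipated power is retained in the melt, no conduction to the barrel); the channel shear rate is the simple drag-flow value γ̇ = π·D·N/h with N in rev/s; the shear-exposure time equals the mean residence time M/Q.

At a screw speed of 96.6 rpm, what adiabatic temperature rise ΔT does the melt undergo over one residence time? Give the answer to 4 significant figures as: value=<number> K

value=178.0 K

Throughput in SI: Q_s = 259.8 kg/h ÷ 3600 s/h = 0.0721667 kg/s
Mean residence time: t_res = M/Q_s = 9.33 kg / 0.0721667 kg/s = 129.284 s
Geometry in metres: D = 127.4 mm → 0.1274 m, h = 8.71 mm → 0.00871 m; screw speed N = 96.6 rpm = 1.61 rev/s
γ̇ = π·D·N / h = π · 0.1274 · 1.61 / 0.00871 = 73.9822 s⁻¹
ΔT = η·γ̇²·t_res / (ρ·cp) = 714 · (73.9822)² · 129.284 / (1233 · 2302) = 178.004 K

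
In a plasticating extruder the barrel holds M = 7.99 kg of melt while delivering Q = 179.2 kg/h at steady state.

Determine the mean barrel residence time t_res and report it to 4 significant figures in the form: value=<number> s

Q_s = Q / 3600 = 179.2 / 3600 = 0.0497778 kg/s
Mean residence time: t_res = M/Q_s = 7.99 kg / 0.0497778 kg/s = 160.513 s

value=160.5 s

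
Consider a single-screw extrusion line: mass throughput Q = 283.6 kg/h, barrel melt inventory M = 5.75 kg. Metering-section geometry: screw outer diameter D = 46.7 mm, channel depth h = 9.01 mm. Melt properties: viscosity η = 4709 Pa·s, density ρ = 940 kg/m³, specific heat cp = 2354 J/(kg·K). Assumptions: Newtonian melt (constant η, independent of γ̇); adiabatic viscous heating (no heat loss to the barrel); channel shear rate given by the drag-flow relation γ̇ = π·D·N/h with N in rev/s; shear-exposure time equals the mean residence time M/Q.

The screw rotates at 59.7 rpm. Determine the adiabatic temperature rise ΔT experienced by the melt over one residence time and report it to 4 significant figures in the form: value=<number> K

Throughput in SI: Q_s = 283.6 kg/h ÷ 3600 s/h = 0.0787778 kg/s
t_res = M / Q_s = 5.75 / 0.0787778 = 72.9901 s
Convert to SI: D = 0.0467 m, h = 0.00901 m, N = 59.7/60 = 0.995 rev/s
Shear rate: γ̇ = πDN/h = π·0.0467·0.995/0.00901 = 16.2019 s⁻¹
ΔT = η·γ̇²·t_res/(ρ·cp) = [4709 × 16.2019² × 72.9901] / [940 × 2354] = 40.7745 K

value=40.77 K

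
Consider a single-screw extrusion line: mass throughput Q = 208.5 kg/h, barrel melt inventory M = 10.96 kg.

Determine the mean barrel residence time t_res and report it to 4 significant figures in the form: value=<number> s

value=189.2 s

Q_s = Q / 3600 = 208.5 / 3600 = 0.0579167 kg/s
t_res = M / Q_s = 10.96 ÷ 0.0579167 = 189.237 s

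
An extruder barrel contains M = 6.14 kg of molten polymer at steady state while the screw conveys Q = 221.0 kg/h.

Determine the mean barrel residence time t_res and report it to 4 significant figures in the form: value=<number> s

Throughput in SI: Q_s = 221.0 kg/h ÷ 3600 s/h = 0.0613889 kg/s
Mean residence time: t_res = M/Q_s = 6.14 kg / 0.0613889 kg/s = 100.018 s

value=100.0 s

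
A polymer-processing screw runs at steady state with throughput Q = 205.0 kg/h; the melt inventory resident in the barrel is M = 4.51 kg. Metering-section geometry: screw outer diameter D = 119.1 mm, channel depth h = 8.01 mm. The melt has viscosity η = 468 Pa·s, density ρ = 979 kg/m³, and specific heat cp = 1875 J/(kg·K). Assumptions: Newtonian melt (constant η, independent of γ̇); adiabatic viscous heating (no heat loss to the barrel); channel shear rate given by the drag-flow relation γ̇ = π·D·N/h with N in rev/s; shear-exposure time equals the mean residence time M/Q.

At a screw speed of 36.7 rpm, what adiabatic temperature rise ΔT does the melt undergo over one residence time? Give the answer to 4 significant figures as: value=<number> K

value=16.48 K

Throughput in SI: Q_s = 205.0 kg/h ÷ 3600 s/h = 0.0569444 kg/s
Mean residence time: t_res = M/Q_s = 4.51 kg / 0.0569444 kg/s = 79.2 s
D = 119.1 mm = 0.1191 m;  h = 8.01 mm = 0.00801 m;  N = 36.7 rpm / 60 = 0.611667 rev/s
γ̇ = π·D·N / h = π · 0.1191 · 0.611667 / 0.00801 = 28.5722 s⁻¹
Adiabatic rise: ΔT = η γ̇² t_res / (ρ cp) = 468·(28.5722)²·79.2 / (979·1875) = 16.4845 K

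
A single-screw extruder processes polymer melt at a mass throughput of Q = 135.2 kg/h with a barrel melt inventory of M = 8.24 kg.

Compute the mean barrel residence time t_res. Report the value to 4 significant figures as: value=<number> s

value=219.4 s

Convert throughput: Q = 135.2 kg/h = 135.2/3600 = 0.0375556 kg/s
t_res = M / Q_s = 8.24 / 0.0375556 = 219.408 s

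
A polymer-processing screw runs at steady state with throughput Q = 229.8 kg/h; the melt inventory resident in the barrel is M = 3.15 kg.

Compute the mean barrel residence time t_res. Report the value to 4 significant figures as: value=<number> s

Convert throughput: Q = 229.8 kg/h = 229.8/3600 = 0.0638333 kg/s
t_res = M / Q_s = 3.15 ÷ 0.0638333 = 49.3473 s

value=49.35 s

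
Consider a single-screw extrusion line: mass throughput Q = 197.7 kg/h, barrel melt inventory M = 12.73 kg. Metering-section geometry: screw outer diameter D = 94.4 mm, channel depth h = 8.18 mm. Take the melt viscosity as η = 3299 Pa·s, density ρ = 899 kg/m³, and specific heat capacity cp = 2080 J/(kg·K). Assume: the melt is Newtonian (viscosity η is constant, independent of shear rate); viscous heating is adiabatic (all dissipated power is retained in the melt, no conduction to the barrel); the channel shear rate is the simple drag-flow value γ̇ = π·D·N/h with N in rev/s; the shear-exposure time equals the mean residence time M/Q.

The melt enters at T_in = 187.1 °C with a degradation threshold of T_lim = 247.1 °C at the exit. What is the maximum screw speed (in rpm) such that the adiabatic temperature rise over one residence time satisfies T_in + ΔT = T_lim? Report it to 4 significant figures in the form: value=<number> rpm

value=20.05 rpm

Q_s = Q / 3600 = 197.7 / 3600 = 0.0549167 kg/s
Mean residence time: t_res = M/Q_s = 12.73 kg / 0.0549167 kg/s = 231.806 s
Geometry in SI: D = 94.4 mm → 0.0944 m, h = 8.18 mm → 0.00818 m
Allowable rise: ΔT_a = T_lim − T_in = 247.1 − 187.1 = 60 K
γ̇_max² = ΔT_a·ρ·cp / (η·t_res) = [60 × 899 × 2080] / [3299 × 231.806] = 146.713 s⁻²
Take the square root: γ̇_max = √(146.713) = 12.1125 s⁻¹
N_max = γ̇_max·h / (π·D) = 12.1125 · 0.00818 / (π · 0.0944) = 0.334091 rev/s = 20.0455 rpm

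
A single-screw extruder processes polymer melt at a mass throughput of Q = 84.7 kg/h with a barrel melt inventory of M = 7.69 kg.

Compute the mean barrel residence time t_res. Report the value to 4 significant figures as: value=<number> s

value=326.8 s

Convert throughput: Q = 84.7 kg/h = 84.7/3600 = 0.0235278 kg/s
Mean residence time: t_res = M/Q_s = 7.69 kg / 0.0235278 kg/s = 326.848 s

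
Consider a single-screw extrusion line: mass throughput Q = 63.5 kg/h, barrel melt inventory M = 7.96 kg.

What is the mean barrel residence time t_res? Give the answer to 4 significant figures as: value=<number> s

value=451.3 s

Q_s = Q / 3600 = 63.5 / 3600 = 0.0176389 kg/s
Mean residence time: t_res = M/Q_s = 7.96 kg / 0.0176389 kg/s = 451.276 s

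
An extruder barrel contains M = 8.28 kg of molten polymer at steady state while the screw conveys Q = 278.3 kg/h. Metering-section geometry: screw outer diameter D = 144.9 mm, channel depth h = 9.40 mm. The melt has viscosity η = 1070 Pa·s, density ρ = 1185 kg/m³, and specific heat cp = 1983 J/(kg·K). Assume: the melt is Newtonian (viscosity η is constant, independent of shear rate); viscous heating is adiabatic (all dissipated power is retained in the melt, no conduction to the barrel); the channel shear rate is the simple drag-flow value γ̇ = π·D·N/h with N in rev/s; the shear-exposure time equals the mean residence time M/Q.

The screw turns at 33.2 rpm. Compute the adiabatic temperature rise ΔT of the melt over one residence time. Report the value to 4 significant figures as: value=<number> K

value=35.02 K

Convert throughput: Q = 278.3 kg/h = 278.3/3600 = 0.0773056 kg/s
t_res = M / Q_s = 8.28 / 0.0773056 = 107.107 s
Convert to SI: D = 0.1449 m, h = 0.0094 m, N = 33.2/60 = 0.553333 rev/s
Shear rate: γ̇ = πDN/h = π·0.1449·0.553333/0.0094 = 26.7964 s⁻¹
ΔT = η·γ̇²·t_res/(ρ·cp) = [1070 × 26.7964² × 107.107] / [1185 × 1983] = 35.0201 K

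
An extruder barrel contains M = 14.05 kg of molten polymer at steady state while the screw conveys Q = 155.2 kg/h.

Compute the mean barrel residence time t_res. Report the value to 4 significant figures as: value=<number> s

Convert throughput: Q = 155.2 kg/h = 155.2/3600 = 0.0431111 kg/s
Mean residence time: t_res = M/Q_s = 14.05 kg / 0.0431111 kg/s = 325.902 s

value=325.9 s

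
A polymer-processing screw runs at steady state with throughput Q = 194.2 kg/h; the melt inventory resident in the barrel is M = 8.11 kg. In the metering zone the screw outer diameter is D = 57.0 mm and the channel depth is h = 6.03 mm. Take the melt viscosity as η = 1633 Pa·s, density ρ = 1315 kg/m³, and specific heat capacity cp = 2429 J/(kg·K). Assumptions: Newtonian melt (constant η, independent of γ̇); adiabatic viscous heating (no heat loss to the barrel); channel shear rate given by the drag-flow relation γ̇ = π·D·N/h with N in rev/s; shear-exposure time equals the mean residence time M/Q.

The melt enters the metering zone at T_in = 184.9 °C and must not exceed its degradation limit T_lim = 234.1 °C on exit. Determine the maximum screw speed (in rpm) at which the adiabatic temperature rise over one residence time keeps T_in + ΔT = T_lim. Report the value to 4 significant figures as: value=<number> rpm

value=51.12 rpm

Q_s = Q / 3600 = 194.2 / 3600 = 0.0539444 kg/s
t_res = M / Q_s = 8.11 / 0.0539444 = 150.34 s
Convert to metres: D = 0.057 m, h = 0.00603 m
ΔT_a = T_lim − T_in = 234.1 − 184.9 = 49.2 K
γ̇_max² = ΔT_a·ρ·cp/(η·t_res) = 49.2·1315·2429/(1633·150.34) = 640.115 s⁻²
γ̇_max = √640.115 = 25.3005 s⁻¹
N_max = γ̇_max h / (πD) = 25.3005·0.00603/(π·0.057) = 0.851965 rev/s → ×60 = 51.1179 rpm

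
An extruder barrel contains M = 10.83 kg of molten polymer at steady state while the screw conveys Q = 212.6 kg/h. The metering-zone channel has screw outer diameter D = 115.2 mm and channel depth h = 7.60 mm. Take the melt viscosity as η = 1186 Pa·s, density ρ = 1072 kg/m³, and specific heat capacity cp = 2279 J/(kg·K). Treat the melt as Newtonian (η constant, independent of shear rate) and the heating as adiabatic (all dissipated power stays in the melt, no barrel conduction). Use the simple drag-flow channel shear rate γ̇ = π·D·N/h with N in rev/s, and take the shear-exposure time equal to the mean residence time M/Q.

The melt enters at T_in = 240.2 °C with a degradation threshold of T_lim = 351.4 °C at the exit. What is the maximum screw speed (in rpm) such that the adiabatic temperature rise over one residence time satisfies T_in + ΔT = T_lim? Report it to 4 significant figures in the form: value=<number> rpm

value=44.53 rpm

Throughput in SI: Q_s = 212.6 kg/h ÷ 3600 s/h = 0.0590556 kg/s
t_res = M / Q_s = 10.83 ÷ 0.0590556 = 183.387 s
D = 115.2 mm = 0.1152 m;  h = 7.60 mm = 0.0076 m
ΔT_a = T_lim − T_in = 351.4 °C − 240.2 °C = 111.2 K
Invert ΔT = ηγ̇²t_res/(ρcp) for γ̇: γ̇_max² = ΔT_a ρ cp / (η t_res) = 111.2·1072·2279 / (1186·183.387) = 1249.08 s⁻²
γ̇_max = √1249.08 = 35.3424 s⁻¹
N_max = γ̇_max·h / (π·D) = 35.3424 · 0.0076 / (π · 0.1152) = 0.742176 rev/s = 44.5306 rpm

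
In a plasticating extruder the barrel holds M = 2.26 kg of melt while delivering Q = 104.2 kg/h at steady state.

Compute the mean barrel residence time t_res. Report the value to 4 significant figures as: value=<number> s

Throughput in SI: Q_s = 104.2 kg/h ÷ 3600 s/h = 0.0289444 kg/s
t_res = M / Q_s = 2.26 ÷ 0.0289444 = 78.0806 s

value=78.08 s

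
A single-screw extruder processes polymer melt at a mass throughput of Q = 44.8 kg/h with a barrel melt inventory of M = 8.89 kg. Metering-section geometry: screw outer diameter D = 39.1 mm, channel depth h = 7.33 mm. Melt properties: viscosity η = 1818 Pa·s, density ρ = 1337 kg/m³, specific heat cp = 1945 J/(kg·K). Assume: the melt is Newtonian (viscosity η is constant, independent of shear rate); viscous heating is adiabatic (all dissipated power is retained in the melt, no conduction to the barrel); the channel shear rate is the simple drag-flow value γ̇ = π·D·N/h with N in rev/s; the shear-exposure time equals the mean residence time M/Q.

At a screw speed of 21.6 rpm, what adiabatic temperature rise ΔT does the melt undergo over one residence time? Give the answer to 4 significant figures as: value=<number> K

value=18.18 K

Q_s = Q / 3600 = 44.8 / 3600 = 0.0124444 kg/s
Mean residence time: t_res = M/Q_s = 8.89 kg / 0.0124444 kg/s = 714.375 s
Convert to SI: D = 0.0391 m, h = 0.00733 m, N = 21.6/60 = 0.36 rev/s
γ̇ = π D N / h = (π)(0.0391)(0.36) / 0.00733 = 6.03289 s⁻¹
ΔT = η·γ̇²·t_res / (ρ·cp) = 1818 · (6.03289)² · 714.375 / (1337 · 1945) = 18.1769 K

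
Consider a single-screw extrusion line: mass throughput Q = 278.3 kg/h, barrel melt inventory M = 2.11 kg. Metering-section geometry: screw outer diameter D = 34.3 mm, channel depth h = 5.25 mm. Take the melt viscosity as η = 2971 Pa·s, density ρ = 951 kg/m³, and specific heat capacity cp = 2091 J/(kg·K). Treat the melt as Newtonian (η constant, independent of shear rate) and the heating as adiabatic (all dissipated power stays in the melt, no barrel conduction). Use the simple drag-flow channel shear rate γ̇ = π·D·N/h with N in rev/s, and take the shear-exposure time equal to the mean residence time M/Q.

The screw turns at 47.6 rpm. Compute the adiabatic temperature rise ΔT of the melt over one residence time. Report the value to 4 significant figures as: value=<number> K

Throughput in SI: Q_s = 278.3 kg/h ÷ 3600 s/h = 0.0773056 kg/s
t_res = M / Q_s = 2.11 / 0.0773056 = 27.2943 s
D = 34.3 mm = 0.0343 m;  h = 5.25 mm = 0.00525 m;  N = 47.6 rpm / 60 = 0.793333 rev/s
γ̇ = π·D·N / h = π · 0.0343 · 0.793333 / 0.00525 = 16.2832 s⁻¹
ΔT = η·γ̇²·t_res/(ρ·cp) = [2971 × 16.2832² × 27.2943] / [951 × 2091] = 10.8124 K

value=10.81 K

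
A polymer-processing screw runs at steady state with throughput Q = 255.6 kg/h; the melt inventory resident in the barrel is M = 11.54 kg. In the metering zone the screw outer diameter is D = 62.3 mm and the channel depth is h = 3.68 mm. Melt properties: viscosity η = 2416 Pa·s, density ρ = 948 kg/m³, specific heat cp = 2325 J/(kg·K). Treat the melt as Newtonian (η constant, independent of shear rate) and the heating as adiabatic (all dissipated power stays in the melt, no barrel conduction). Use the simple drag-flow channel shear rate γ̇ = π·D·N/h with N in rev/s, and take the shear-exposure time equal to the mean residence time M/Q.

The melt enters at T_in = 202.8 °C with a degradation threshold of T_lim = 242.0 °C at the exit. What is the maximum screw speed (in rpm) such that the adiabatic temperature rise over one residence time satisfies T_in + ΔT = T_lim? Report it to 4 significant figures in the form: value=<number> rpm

Throughput in SI: Q_s = 255.6 kg/h ÷ 3600 s/h = 0.071 kg/s
Mean residence time: t_res = M/Q_s = 11.54 kg / 0.071 kg/s = 162.535 s
D = 62.3 mm = 0.0623 m;  h = 3.68 mm = 0.00368 m
ΔT_a = T_lim − T_in = 242.0 − 202.8 = 39.2 K
Invert ΔT = ηγ̇²t_res/(ρcp) for γ̇: γ̇_max² = ΔT_a ρ cp / (η t_res) = 39.2·948·2325 / (2416·162.535) = 220.025 s⁻²
Take the square root: γ̇_max = √(220.025) = 14.8333 s⁻¹
Solve γ̇ = πDN/h for N: N_max = γ̇_max·h/(π·D) = 14.8333 × 0.00368 / (π × 0.0623) = 0.278899 rev/s = 16.7339 rpm

value=16.73 rpm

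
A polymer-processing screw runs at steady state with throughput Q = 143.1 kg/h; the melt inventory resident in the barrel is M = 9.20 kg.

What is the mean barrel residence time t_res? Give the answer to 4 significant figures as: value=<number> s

Q_s = Q / 3600 = 143.1 / 3600 = 0.03975 kg/s
t_res = M / Q_s = 9.20 / 0.03975 = 231.447 s

value=231.4 s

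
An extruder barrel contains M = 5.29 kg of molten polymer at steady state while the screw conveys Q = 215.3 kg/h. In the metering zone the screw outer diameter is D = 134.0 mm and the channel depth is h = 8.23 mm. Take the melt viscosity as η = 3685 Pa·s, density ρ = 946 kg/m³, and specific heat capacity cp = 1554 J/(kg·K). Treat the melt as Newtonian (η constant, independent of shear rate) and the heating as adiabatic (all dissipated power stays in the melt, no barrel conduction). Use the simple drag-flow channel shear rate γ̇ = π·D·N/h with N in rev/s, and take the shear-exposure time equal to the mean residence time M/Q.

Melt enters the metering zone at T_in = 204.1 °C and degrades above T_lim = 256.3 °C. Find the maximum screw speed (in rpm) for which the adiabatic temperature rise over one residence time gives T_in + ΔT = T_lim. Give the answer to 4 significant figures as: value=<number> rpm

Throughput in SI: Q_s = 215.3 kg/h ÷ 3600 s/h = 0.0598056 kg/s
Mean residence time: t_res = M/Q_s = 5.29 kg / 0.0598056 kg/s = 88.4533 s
D = 134.0 mm = 0.134 m;  h = 8.23 mm = 0.00823 m
Allowable rise: ΔT_a = T_lim − T_in = 256.3 − 204.1 = 52.2 K
Invert ΔT = ηγ̇²t_res/(ρcp) for γ̇: γ̇_max² = ΔT_a ρ cp / (η t_res) = 52.2·946·1554 / (3685·88.4533) = 235.43 s⁻²
γ̇_max = √235.43 = 15.3437 s⁻¹
N_max = γ̇_max h / (πD) = 15.3437·0.00823/(π·0.134) = 0.299969 rev/s → ×60 = 17.9981 rpm

value=18.00 rpm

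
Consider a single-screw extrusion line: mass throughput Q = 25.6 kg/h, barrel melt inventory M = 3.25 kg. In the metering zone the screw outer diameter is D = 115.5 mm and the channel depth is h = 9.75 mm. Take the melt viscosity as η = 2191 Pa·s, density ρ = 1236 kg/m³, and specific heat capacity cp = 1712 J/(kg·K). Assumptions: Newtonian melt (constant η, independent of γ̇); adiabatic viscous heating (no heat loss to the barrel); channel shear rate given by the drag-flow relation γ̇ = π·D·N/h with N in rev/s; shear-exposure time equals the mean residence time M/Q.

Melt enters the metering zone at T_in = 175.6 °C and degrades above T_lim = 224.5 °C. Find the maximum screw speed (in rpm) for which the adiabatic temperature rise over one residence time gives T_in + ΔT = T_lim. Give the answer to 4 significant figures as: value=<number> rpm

value=16.39 rpm

Throughput in SI: Q_s = 25.6 kg/h ÷ 3600 s/h = 0.00711111 kg/s
Mean residence time: t_res = M/Q_s = 3.25 kg / 0.00711111 kg/s = 457.031 s
D = 115.5 mm = 0.1155 m;  h = 9.75 mm = 0.00975 m
ΔT_a = T_lim − T_in = 224.5 °C − 175.6 °C = 48.9 K
γ̇_max² = ΔT_a·ρ·cp/(η·t_res) = 48.9·1236·1712/(2191·457.031) = 103.334 s⁻²
γ̇_max = √103.334 = 10.1653 s⁻¹
N_max = γ̇_max·h / (π·D) = 10.1653 · 0.00975 / (π · 0.1155) = 0.273146 rev/s = 16.3887 rpm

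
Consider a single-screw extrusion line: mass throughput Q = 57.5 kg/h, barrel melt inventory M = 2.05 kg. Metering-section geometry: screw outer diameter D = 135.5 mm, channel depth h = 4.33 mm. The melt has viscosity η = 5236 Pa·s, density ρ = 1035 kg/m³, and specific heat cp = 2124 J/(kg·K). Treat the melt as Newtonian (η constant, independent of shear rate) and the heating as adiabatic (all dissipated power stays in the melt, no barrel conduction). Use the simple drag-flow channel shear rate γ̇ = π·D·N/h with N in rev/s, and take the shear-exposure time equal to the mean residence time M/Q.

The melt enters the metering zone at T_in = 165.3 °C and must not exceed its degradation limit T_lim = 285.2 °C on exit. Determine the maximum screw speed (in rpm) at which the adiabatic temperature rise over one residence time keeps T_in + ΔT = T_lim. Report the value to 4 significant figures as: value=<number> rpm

Throughput in SI: Q_s = 57.5 kg/h ÷ 3600 s/h = 0.0159722 kg/s
Mean residence time: t_res = M/Q_s = 2.05 kg / 0.0159722 kg/s = 128.348 s
Geometry in SI: D = 135.5 mm → 0.1355 m, h = 4.33 mm → 0.00433 m
ΔT_a = T_lim − T_in = 285.2 °C − 165.3 °C = 119.9 K
Invert ΔT = ηγ̇²t_res/(ρcp) for γ̇: γ̇_max² = ΔT_a ρ cp / (η t_res) = 119.9·1035·2124 / (5236·128.348) = 392.217 s⁻²
γ̇_max = √392.217 = 19.8045 s⁻¹
N_max = γ̇_max h / (πD) = 19.8045·0.00433/(π·0.1355) = 0.201447 rev/s → ×60 = 12.0868 rpm

value=12.09 rpm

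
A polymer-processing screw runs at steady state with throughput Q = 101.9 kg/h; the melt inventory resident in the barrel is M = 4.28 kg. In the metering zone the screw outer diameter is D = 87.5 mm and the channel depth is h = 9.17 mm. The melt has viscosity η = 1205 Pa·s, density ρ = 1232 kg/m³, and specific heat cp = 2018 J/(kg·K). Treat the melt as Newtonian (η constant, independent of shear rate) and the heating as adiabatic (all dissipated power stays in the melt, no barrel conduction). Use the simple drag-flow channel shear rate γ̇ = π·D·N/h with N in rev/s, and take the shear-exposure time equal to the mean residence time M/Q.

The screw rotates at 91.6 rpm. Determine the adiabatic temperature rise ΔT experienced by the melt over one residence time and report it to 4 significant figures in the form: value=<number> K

Q_s = Q / 3600 = 101.9 / 3600 = 0.0283056 kg/s
Mean residence time: t_res = M/Q_s = 4.28 kg / 0.0283056 kg/s = 151.207 s
Convert to SI: D = 0.0875 m, h = 0.00917 m, N = 91.6/60 = 1.52667 rev/s
γ̇ = π·D·N / h = π · 0.0875 · 1.52667 / 0.00917 = 45.7649 s⁻¹
ΔT = η·γ̇²·t_res / (ρ·cp) = 1205 · (45.7649)² · 151.207 / (1232 · 2018) = 153.495 K

value=153.5 K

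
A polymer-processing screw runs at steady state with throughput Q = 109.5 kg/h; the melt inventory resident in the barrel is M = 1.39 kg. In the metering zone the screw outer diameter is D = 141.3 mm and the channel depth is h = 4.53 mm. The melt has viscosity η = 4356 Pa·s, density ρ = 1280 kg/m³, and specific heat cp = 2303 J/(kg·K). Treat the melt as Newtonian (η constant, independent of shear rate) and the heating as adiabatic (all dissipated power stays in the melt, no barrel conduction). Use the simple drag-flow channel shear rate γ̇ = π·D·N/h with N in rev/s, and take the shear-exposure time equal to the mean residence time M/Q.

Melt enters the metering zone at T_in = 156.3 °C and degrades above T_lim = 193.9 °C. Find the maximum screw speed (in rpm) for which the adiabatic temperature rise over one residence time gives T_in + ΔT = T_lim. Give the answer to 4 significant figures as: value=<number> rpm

Q_s = Q / 3600 = 109.5 / 3600 = 0.0304167 kg/s
Mean residence time: t_res = M/Q_s = 1.39 kg / 0.0304167 kg/s = 45.6986 s
D = 141.3 mm = 0.1413 m;  h = 4.53 mm = 0.00453 m
ΔT_a = T_lim − T_in = 193.9 − 156.3 = 37.6 K
γ̇_max² = ΔT_a·ρ·cp/(η·t_res) = 37.6·1280·2303/(4356·45.6986) = 556.802 s⁻²
Take the square root: γ̇_max = √(556.802) = 23.5966 s⁻¹
N_max = γ̇_max·h / (π·D) = 23.5966 · 0.00453 / (π · 0.1413) = 0.2408 rev/s = 14.448 rpm

value=14.45 rpm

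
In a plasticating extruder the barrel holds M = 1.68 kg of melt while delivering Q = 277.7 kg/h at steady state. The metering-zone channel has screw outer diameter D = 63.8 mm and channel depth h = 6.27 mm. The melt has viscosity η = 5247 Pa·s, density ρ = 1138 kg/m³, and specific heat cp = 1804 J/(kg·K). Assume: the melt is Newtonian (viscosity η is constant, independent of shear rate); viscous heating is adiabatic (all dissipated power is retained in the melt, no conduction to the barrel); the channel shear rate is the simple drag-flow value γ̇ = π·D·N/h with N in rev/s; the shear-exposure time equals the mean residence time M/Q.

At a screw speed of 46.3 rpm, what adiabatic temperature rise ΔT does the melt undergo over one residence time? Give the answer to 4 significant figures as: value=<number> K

value=33.87 K

Convert throughput: Q = 277.7 kg/h = 277.7/3600 = 0.0771389 kg/s
Mean residence time: t_res = M/Q_s = 1.68 kg / 0.0771389 kg/s = 21.7789 s
Convert to SI: D = 0.0638 m, h = 0.00627 m, N = 46.3/60 = 0.771667 rev/s
γ̇ = π D N / h = (π)(0.0638)(0.771667) / 0.00627 = 24.6679 s⁻¹
ΔT = η·γ̇²·t_res/(ρ·cp) = [5247 × 24.6679² × 21.7789] / [1138 × 1804] = 33.8714 K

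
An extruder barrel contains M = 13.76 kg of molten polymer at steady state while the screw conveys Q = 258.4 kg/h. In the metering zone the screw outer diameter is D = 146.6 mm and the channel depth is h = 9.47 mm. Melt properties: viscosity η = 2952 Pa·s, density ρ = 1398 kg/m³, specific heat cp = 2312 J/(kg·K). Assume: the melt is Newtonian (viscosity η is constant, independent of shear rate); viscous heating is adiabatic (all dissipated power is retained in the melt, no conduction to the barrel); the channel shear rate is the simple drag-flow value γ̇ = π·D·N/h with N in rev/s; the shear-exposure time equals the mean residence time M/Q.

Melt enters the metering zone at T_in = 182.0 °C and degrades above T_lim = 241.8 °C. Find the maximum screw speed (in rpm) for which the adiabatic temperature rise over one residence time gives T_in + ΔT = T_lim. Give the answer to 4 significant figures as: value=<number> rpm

value=22.80 rpm

Convert throughput: Q = 258.4 kg/h = 258.4/3600 = 0.0717778 kg/s
t_res = M / Q_s = 13.76 ÷ 0.0717778 = 191.703 s
D = 146.6 mm = 0.1466 m;  h = 9.47 mm = 0.00947 m
ΔT_a = T_lim − T_in = 241.8 − 182.0 = 59.8 K
γ̇_max² = ΔT_a·ρ·cp/(η·t_res) = 59.8·1398·2312/(2952·191.703) = 341.548 s⁻²
γ̇_max = √341.548 = 18.481 s⁻¹
N_max = γ̇_max h / (πD) = 18.481·0.00947/(π·0.1466) = 0.380007 rev/s → ×60 = 22.8004 rpm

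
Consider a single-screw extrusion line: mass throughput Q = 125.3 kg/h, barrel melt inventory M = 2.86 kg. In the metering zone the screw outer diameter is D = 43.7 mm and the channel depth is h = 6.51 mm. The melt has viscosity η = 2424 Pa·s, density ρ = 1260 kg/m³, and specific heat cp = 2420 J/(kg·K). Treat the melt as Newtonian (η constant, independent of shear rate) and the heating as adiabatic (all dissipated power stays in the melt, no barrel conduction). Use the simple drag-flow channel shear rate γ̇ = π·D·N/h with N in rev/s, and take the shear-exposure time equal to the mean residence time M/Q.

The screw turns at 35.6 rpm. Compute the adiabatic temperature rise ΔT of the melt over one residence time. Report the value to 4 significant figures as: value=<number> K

Throughput in SI: Q_s = 125.3 kg/h ÷ 3600 s/h = 0.0348056 kg/s
t_res = M / Q_s = 2.86 / 0.0348056 = 82.1708 s
Geometry in metres: D = 43.7 mm → 0.0437 m, h = 6.51 mm → 0.00651 m; screw speed N = 35.6 rpm = 0.593333 rev/s
γ̇ = π D N / h = (π)(0.0437)(0.593333) / 0.00651 = 12.5126 s⁻¹
ΔT = η·γ̇²·t_res / (ρ·cp) = 2424 · (12.5126)² · 82.1708 / (1260 · 2420) = 10.2273 K

value=10.23 K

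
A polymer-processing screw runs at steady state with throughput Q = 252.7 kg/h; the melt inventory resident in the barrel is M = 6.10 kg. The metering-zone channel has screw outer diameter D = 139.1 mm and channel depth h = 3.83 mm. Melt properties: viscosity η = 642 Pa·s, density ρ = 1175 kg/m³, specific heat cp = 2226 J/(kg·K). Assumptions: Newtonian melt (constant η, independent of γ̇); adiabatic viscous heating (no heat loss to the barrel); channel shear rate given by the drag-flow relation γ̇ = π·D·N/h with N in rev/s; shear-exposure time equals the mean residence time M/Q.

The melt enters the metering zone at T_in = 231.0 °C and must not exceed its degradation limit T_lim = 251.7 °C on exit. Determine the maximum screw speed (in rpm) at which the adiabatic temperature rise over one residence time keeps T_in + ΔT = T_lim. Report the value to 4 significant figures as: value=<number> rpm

Q_s = Q / 3600 = 252.7 / 3600 = 0.0701944 kg/s
t_res = M / Q_s = 6.10 / 0.0701944 = 86.9015 s
Geometry in SI: D = 139.1 mm → 0.1391 m, h = 3.83 mm → 0.00383 m
Allowable rise: ΔT_a = T_lim − T_in = 251.7 − 231.0 = 20.7 K
γ̇_max² = ΔT_a·ρ·cp / (η·t_res) = [20.7 × 1175 × 2226] / [642 × 86.9015] = 970.446 s⁻²
γ̇_max = sqrt(970.446) = 31.152 s⁻¹
N_max = γ̇_max·h / (π·D) = 31.152 · 0.00383 / (π · 0.1391) = 0.273028 rev/s = 16.3817 rpm

value=16.38 rpm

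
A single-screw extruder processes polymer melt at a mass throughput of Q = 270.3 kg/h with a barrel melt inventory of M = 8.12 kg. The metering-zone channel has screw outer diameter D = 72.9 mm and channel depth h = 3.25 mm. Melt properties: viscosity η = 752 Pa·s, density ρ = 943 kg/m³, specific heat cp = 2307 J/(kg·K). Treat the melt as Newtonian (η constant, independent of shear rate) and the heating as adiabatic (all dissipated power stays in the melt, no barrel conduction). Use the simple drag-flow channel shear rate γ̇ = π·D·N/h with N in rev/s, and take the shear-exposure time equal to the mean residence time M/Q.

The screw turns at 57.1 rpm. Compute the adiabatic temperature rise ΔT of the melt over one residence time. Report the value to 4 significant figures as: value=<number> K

value=168.1 K

Convert throughput: Q = 270.3 kg/h = 270.3/3600 = 0.0750833 kg/s
t_res = M / Q_s = 8.12 ÷ 0.0750833 = 108.147 s
Convert to SI: D = 0.0729 m, h = 0.00325 m, N = 57.1/60 = 0.951667 rev/s
γ̇ = π·D·N / h = π · 0.0729 · 0.951667 / 0.00325 = 67.0624 s⁻¹
Adiabatic rise: ΔT = η γ̇² t_res / (ρ cp) = 752·(67.0624)²·108.147 / (943·2307) = 168.124 K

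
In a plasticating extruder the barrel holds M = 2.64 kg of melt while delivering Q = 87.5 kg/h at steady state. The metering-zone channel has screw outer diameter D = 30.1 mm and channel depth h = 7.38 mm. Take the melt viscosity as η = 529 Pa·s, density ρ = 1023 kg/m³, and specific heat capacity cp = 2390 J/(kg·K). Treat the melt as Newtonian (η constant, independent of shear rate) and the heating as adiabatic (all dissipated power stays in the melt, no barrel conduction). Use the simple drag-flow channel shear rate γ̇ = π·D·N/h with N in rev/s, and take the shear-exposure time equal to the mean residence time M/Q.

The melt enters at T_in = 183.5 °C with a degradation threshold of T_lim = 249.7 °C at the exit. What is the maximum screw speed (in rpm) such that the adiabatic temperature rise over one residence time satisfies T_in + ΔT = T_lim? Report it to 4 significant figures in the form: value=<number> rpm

Convert throughput: Q = 87.5 kg/h = 87.5/3600 = 0.0243056 kg/s
t_res = M / Q_s = 2.64 / 0.0243056 = 108.617 s
Convert to metres: D = 0.0301 m, h = 0.00738 m
ΔT_a = T_lim − T_in = 249.7 °C − 183.5 °C = 66.2 K
γ̇_max² = ΔT_a·ρ·cp / (η·t_res) = [66.2 × 1023 × 2390] / [529 × 108.617] = 2816.94 s⁻²
γ̇_max = sqrt(2816.94) = 53.0748 s⁻¹
Solve γ̇ = πDN/h for N: N_max = γ̇_max·h/(π·D) = 53.0748 × 0.00738 / (π × 0.0301) = 4.14218 rev/s = 248.531 rpm

value=248.5 rpm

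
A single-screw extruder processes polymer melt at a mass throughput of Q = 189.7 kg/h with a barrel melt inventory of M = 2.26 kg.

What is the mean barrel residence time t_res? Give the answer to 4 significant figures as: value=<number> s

Throughput in SI: Q_s = 189.7 kg/h ÷ 3600 s/h = 0.0526944 kg/s
t_res = M / Q_s = 2.26 ÷ 0.0526944 = 42.8888 s

value=42.89 s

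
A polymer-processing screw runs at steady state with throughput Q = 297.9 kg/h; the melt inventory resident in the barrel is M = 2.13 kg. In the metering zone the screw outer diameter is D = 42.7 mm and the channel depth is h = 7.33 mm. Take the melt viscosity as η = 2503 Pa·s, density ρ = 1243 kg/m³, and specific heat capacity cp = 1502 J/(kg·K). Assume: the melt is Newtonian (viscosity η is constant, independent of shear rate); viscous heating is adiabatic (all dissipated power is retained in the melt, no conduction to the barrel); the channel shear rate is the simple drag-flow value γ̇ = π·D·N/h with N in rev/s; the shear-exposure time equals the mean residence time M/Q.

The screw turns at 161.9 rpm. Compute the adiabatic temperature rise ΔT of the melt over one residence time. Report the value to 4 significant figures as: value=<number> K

value=84.15 K

Throughput in SI: Q_s = 297.9 kg/h ÷ 3600 s/h = 0.08275 kg/s
Mean residence time: t_res = M/Q_s = 2.13 kg / 0.08275 kg/s = 25.7402 s
Geometry in metres: D = 42.7 mm → 0.0427 m, h = 7.33 mm → 0.00733 m; screw speed N = 161.9 rpm = 2.69833 rev/s
γ̇ = π·D·N / h = π · 0.0427 · 2.69833 / 0.00733 = 49.3821 s⁻¹
Adiabatic rise: ΔT = η γ̇² t_res / (ρ cp) = 2503·(49.3821)²·25.7402 / (1243·1502) = 84.1531 K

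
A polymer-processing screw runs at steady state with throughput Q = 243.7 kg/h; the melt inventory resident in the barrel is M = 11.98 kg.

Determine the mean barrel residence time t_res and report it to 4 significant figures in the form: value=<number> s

Throughput in SI: Q_s = 243.7 kg/h ÷ 3600 s/h = 0.0676944 kg/s
t_res = M / Q_s = 11.98 ÷ 0.0676944 = 176.972 s

value=177.0 s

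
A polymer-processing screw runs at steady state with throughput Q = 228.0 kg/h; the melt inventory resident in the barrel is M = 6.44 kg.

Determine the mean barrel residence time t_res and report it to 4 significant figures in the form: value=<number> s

value=101.7 s

Q_s = Q / 3600 = 228.0 / 3600 = 0.0633333 kg/s
t_res = M / Q_s = 6.44 / 0.0633333 = 101.684 s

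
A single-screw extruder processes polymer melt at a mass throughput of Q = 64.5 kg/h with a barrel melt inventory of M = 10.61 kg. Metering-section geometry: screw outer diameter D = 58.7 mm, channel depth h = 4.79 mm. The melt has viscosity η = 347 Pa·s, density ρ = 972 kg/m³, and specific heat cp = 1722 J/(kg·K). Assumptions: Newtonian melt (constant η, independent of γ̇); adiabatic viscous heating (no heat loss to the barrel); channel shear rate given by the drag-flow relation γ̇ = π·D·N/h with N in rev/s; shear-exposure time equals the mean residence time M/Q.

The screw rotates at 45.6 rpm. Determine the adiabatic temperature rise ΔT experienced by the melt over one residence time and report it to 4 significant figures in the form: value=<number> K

value=105.1 K

Convert throughput: Q = 64.5 kg/h = 64.5/3600 = 0.0179167 kg/s
t_res = M / Q_s = 10.61 ÷ 0.0179167 = 592.186 s
D = 58.7 mm = 0.0587 m;  h = 4.79 mm = 0.00479 m;  N = 45.6 rpm / 60 = 0.76 rev/s
Shear rate: γ̇ = πDN/h = π·0.0587·0.76/0.00479 = 29.2594 s⁻¹
Adiabatic rise: ΔT = η γ̇² t_res / (ρ cp) = 347·(29.2594)²·592.186 / (972·1722) = 105.104 K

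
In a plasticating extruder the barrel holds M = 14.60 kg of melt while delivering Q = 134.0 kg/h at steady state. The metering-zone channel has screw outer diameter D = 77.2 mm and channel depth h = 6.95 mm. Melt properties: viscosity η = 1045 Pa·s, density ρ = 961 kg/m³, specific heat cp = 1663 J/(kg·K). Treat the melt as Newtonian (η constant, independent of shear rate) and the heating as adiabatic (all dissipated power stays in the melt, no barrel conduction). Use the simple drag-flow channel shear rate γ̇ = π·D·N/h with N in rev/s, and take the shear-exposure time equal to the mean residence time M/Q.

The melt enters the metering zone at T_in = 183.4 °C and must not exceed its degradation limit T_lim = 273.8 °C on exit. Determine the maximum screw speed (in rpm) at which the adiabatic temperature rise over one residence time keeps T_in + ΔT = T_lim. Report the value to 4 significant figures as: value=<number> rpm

Q_s = Q / 3600 = 134.0 / 3600 = 0.0372222 kg/s
Mean residence time: t_res = M/Q_s = 14.60 kg / 0.0372222 kg/s = 392.239 s
Geometry in SI: D = 77.2 mm → 0.0772 m, h = 6.95 mm → 0.00695 m
ΔT_a = T_lim − T_in = 273.8 °C − 183.4 °C = 90.4 K
γ̇_max² = ΔT_a·ρ·cp / (η·t_res) = [90.4 × 961 × 1663] / [1045 × 392.239] = 352.466 s⁻²
γ̇_max = √352.466 = 18.7741 s⁻¹
N_max = γ̇_max·h / (π·D) = 18.7741 · 0.00695 / (π · 0.0772) = 0.537993 rev/s = 32.2796 rpm

value=32.28 rpm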